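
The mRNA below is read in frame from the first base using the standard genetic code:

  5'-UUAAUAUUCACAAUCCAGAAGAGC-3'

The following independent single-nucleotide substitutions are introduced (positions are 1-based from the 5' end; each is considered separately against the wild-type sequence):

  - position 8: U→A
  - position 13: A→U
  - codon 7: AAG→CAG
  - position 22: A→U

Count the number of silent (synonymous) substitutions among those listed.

0

Codon 3: UUC (Phe) → UAC (Tyr) — missense.
Codon 5: AUC (Ile) → UUC (Phe) — missense.
Codon 7: AAG (Lys) → CAG (Gln) — missense.
Codon 8: AGC (Ser) → UGC (Cys) — missense.
Synonymous: 0 of 4.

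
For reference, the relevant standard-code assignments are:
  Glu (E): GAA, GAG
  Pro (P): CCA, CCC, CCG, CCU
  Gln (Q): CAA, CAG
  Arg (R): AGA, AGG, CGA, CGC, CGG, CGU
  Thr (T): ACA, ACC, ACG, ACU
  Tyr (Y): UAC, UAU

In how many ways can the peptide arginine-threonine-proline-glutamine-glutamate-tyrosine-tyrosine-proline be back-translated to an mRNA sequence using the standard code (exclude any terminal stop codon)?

6144

Arg: 6 codons.
Thr: 4 codons.
Pro: 4 codons.
Gln: 2 codons.
Glu: 2 codons.
Tyr: 2 codons.
Tyr: 2 codons.
Pro: 4 codons.
6 × 4 × 4 × 2 × 2 × 2 × 2 × 4 = 6144.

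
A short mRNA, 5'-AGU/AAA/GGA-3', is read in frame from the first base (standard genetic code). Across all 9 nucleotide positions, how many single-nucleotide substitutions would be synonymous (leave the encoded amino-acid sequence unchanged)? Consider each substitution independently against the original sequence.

Codon 1 (AGU, Ser): 1 synonymous substitution.
Codon 2 (AAA, Lys): 1 synonymous substitution.
Codon 3 (GGA, Gly): 3 synonymous substitutions.
Total: 1 + 1 + 3 = 5.

5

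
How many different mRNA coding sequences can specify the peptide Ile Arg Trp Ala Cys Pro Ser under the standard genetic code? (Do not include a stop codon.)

Ile: 3 codons.
Arg: 6 codons.
Trp: 1 codon.
Ala: 4 codons.
Cys: 2 codons.
Pro: 4 codons.
Ser: 6 codons.
3 × 6 × 1 × 4 × 2 × 4 × 6 = 3456.

3456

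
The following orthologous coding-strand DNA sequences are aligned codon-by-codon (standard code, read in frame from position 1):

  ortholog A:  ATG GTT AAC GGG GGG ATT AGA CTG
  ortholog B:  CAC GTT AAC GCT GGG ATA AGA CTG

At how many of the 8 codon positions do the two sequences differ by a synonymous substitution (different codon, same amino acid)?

1

Codon 1: ATG Met / CAC His — nonsynonymous.
Codon 2: GTT Val / GTT Val — identical.
Codon 3: AAC Asn / AAC Asn — identical.
Codon 4: GGG Gly / GCT Ala — nonsynonymous.
Codon 5: GGG Gly / GGG Gly — identical.
Codon 6: ATT Ile / ATA Ile — synonymous.
Codon 7: AGA Arg / AGA Arg — identical.
Codon 8: CTG Leu / CTG Leu — identical.
Synonymous differences: 1.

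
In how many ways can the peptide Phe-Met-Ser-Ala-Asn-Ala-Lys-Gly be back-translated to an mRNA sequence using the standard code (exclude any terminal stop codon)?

Phe: 2 codons.
Met: 1 codon.
Ser: 6 codons.
Ala: 4 codons.
Asn: 2 codons.
Ala: 4 codons.
Lys: 2 codons.
Gly: 4 codons.
2 × 1 × 6 × 4 × 2 × 4 × 2 × 4 = 3072.

3072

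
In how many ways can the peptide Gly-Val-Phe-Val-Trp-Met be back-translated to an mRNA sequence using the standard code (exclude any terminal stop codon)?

Gly: 4 codons.
Val: 4 codons.
Phe: 2 codons.
Val: 4 codons.
Trp: 1 codon.
Met: 1 codon.
4 × 4 × 2 × 4 × 1 × 1 = 128.

128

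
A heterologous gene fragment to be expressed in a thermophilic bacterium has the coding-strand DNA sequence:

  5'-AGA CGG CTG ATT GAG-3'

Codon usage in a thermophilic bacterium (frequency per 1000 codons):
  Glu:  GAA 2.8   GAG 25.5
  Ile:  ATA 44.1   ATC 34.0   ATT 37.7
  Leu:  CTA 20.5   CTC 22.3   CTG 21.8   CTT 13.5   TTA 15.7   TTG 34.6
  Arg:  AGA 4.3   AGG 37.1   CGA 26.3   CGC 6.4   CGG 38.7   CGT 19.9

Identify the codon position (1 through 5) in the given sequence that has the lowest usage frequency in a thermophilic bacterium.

Codon 1 AGA (Arg): 4.3 per 1000.
Codon 2 CGG (Arg): 38.7 per 1000.
Codon 3 CTG (Leu): 21.8 per 1000.
Codon 4 ATT (Ile): 37.7 per 1000.
Codon 5 GAG (Glu): 25.5 per 1000.
Lowest frequency is 4.3 at codon 1.

1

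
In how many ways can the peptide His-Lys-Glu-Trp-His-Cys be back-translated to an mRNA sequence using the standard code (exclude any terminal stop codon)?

His: 2 codons.
Lys: 2 codons.
Glu: 2 codons.
Trp: 1 codon.
His: 2 codons.
Cys: 2 codons.
2 × 2 × 2 × 1 × 2 × 2 = 32.

32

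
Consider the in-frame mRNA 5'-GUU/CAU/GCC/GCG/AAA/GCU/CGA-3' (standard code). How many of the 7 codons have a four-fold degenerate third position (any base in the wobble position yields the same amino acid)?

Codon 1 GUU (Val): third position 4-fold.
Codon 2 CAU (His): third position 2-fold.
Codon 3 GCC (Ala): third position 4-fold.
Codon 4 GCG (Ala): third position 4-fold.
Codon 5 AAA (Lys): third position 2-fold.
Codon 6 GCU (Ala): third position 4-fold.
Codon 7 CGA (Arg): third position 4-fold.
Four-fold degenerate third positions: 5.

5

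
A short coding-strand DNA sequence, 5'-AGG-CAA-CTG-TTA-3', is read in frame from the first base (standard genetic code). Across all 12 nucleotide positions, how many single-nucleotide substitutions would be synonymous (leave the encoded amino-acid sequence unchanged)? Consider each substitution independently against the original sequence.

Codon 1 (AGG, Arg): 2 synonymous substitutions.
Codon 2 (CAA, Gln): 1 synonymous substitution.
Codon 3 (CTG, Leu): 4 synonymous substitutions.
Codon 4 (TTA, Leu): 2 synonymous substitutions.
Total: 2 + 1 + 4 + 2 = 9.

9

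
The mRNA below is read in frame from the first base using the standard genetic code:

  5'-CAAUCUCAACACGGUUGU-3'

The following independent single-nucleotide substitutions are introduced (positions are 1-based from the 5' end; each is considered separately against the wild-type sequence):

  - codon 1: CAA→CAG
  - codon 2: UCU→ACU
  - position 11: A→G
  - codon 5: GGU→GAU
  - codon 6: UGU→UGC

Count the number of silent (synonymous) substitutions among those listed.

Codon 1: CAA (Gln) → CAG (Gln) — synonymous.
Codon 2: UCU (Ser) → ACU (Thr) — missense.
Codon 4: CAC (His) → CGC (Arg) — missense.
Codon 5: GGU (Gly) → GAU (Asp) — missense.
Codon 6: UGU (Cys) → UGC (Cys) — synonymous.
Synonymous: 2 of 5.

2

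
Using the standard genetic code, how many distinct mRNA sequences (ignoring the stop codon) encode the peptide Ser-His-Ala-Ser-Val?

1152

Ser: 6 codons.
His: 2 codons.
Ala: 4 codons.
Ser: 6 codons.
Val: 4 codons.
6 × 2 × 4 × 6 × 4 = 1152.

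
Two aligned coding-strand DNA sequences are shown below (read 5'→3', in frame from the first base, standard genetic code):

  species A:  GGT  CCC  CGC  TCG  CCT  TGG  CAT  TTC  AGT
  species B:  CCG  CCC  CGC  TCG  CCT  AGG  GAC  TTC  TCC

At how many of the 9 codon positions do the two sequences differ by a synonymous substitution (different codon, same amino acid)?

1

Codon 1: GGT Gly / CCG Pro — nonsynonymous.
Codon 2: CCC Pro / CCC Pro — identical.
Codon 3: CGC Arg / CGC Arg — identical.
Codon 4: TCG Ser / TCG Ser — identical.
Codon 5: CCT Pro / CCT Pro — identical.
Codon 6: TGG Trp / AGG Arg — nonsynonymous.
Codon 7: CAT His / GAC Asp — nonsynonymous.
Codon 8: TTC Phe / TTC Phe — identical.
Codon 9: AGT Ser / TCC Ser — synonymous.
Synonymous differences: 1.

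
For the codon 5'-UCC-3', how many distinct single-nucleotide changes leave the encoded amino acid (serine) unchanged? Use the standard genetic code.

Position 1: none → 0 synonymous.
Position 2: none → 0 synonymous.
Position 3: UCU, UCA, UCG → 3 synonymous.
Total: 0 + 0 + 3 = 3.

3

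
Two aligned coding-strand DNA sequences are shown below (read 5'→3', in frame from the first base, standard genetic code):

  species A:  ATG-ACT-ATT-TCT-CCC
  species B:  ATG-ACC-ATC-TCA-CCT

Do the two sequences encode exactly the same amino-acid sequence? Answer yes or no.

Codon 1: ATG Met / ATG Met — identical.
Codon 2: ACT Thr / ACC Thr — synonymous.
Codon 3: ATT Ile / ATC Ile — synonymous.
Codon 4: TCT Ser / TCA Ser — synonymous.
Codon 5: CCC Pro / CCT Pro — synonymous.
Nonsynonymous differences: 0 → same protein.

yes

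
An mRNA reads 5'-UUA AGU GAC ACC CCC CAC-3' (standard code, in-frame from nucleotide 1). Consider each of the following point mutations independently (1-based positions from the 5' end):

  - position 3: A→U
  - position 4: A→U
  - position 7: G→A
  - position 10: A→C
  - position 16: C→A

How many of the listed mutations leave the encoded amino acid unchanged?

0

Codon 1: UUA (Leu) → UUU (Phe) — missense.
Codon 2: AGU (Ser) → UGU (Cys) — missense.
Codon 3: GAC (Asp) → AAC (Asn) — missense.
Codon 4: ACC (Thr) → CCC (Pro) — missense.
Codon 6: CAC (His) → AAC (Asn) — missense.
Synonymous: 0 of 5.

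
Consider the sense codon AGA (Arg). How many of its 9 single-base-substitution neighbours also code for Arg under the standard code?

2

Position 1: CGA → 1 synonymous.
Position 2: none → 0 synonymous.
Position 3: AGG → 1 synonymous.
Total: 1 + 0 + 1 = 2.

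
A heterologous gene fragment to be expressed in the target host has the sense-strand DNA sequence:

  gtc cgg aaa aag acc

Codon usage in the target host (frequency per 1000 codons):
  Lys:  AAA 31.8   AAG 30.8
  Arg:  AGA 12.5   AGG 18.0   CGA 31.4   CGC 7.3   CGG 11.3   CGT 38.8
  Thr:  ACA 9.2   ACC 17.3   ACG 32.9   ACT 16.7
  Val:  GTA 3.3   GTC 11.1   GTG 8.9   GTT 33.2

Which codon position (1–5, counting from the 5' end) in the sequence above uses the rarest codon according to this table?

1

Codon 1 GTC (Val): 11.1 per 1000.
Codon 2 CGG (Arg): 11.3 per 1000.
Codon 3 AAA (Lys): 31.8 per 1000.
Codon 4 AAG (Lys): 30.8 per 1000.
Codon 5 ACC (Thr): 17.3 per 1000.
Lowest frequency is 11.1 at codon 1.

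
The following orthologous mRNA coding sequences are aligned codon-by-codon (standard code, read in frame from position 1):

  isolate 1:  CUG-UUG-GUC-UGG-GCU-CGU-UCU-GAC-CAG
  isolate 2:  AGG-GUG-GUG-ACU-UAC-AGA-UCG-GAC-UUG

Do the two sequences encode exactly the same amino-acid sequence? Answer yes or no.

no

Codon 1: CUG Leu / AGG Arg — nonsynonymous.
Codon 2: UUG Leu / GUG Val — nonsynonymous.
Codon 3: GUC Val / GUG Val — synonymous.
Codon 4: UGG Trp / ACU Thr — nonsynonymous.
Codon 5: GCU Ala / UAC Tyr — nonsynonymous.
Codon 6: CGU Arg / AGA Arg — synonymous.
Codon 7: UCU Ser / UCG Ser — synonymous.
Codon 8: GAC Asp / GAC Asp — identical.
Codon 9: CAG Gln / UUG Leu — nonsynonymous.
Nonsynonymous differences: 5 → different protein.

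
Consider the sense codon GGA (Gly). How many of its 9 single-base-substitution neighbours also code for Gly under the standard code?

3

Position 1: none → 0 synonymous.
Position 2: none → 0 synonymous.
Position 3: GGT, GGC, GGG → 3 synonymous.
Total: 0 + 0 + 3 = 3.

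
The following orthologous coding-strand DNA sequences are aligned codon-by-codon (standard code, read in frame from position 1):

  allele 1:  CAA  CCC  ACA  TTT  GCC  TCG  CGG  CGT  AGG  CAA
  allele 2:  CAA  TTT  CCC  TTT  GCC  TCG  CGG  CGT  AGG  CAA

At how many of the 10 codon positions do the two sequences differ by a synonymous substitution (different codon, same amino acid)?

0

Codon 1: CAA Gln / CAA Gln — identical.
Codon 2: CCC Pro / TTT Phe — nonsynonymous.
Codon 3: ACA Thr / CCC Pro — nonsynonymous.
Codon 4: TTT Phe / TTT Phe — identical.
Codon 5: GCC Ala / GCC Ala — identical.
Codon 6: TCG Ser / TCG Ser — identical.
Codon 7: CGG Arg / CGG Arg — identical.
Codon 8: CGT Arg / CGT Arg — identical.
Codon 9: AGG Arg / AGG Arg — identical.
Codon 10: CAA Gln / CAA Gln — identical.
Synonymous differences: 0.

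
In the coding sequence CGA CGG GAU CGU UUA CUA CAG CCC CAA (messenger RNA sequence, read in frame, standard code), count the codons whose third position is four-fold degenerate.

5

Codon 1 CGA (Arg): third position 4-fold.
Codon 2 CGG (Arg): third position 4-fold.
Codon 3 GAU (Asp): third position 2-fold.
Codon 4 CGU (Arg): third position 4-fold.
Codon 5 UUA (Leu): third position 2-fold.
Codon 6 CUA (Leu): third position 4-fold.
Codon 7 CAG (Gln): third position 2-fold.
Codon 8 CCC (Pro): third position 4-fold.
Codon 9 CAA (Gln): third position 2-fold.
Four-fold degenerate third positions: 5.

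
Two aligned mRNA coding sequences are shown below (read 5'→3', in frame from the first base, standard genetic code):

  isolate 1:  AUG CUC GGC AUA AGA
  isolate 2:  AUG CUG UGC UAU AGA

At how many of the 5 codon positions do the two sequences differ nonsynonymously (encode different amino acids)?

2

Codon 1: AUG Met / AUG Met — identical.
Codon 2: CUC Leu / CUG Leu — synonymous.
Codon 3: GGC Gly / UGC Cys — nonsynonymous.
Codon 4: AUA Ile / UAU Tyr — nonsynonymous.
Codon 5: AGA Arg / AGA Arg — identical.
Nonsynonymous differences: 2.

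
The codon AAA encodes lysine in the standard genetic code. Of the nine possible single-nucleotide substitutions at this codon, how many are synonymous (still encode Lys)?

Position 1: none → 0 synonymous.
Position 2: none → 0 synonymous.
Position 3: AAG → 1 synonymous.
Total: 0 + 0 + 1 = 1.

1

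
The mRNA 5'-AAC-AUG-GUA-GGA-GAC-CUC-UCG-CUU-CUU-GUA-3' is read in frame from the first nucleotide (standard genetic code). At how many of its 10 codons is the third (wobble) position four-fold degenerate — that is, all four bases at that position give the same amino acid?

Codon 1 AAC (Asn): third position 2-fold.
Codon 2 AUG (Met): third position 1-fold.
Codon 3 GUA (Val): third position 4-fold.
Codon 4 GGA (Gly): third position 4-fold.
Codon 5 GAC (Asp): third position 2-fold.
Codon 6 CUC (Leu): third position 4-fold.
Codon 7 UCG (Ser): third position 4-fold.
Codon 8 CUU (Leu): third position 4-fold.
Codon 9 CUU (Leu): third position 4-fold.
Codon 10 GUA (Val): third position 4-fold.
Four-fold degenerate third positions: 7.

7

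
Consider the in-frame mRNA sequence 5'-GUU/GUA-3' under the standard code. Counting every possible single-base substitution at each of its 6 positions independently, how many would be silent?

Codon 1 (GUU, Val): 3 synonymous substitutions.
Codon 2 (GUA, Val): 3 synonymous substitutions.
Total: 3 + 3 = 6.

6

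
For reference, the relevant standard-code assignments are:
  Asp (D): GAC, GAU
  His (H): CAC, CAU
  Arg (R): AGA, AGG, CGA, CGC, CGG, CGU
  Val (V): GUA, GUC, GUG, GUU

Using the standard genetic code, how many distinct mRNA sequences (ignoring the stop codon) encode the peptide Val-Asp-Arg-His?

Val: 4 codons.
Asp: 2 codons.
Arg: 6 codons.
His: 2 codons.
4 × 2 × 6 × 2 = 96.

96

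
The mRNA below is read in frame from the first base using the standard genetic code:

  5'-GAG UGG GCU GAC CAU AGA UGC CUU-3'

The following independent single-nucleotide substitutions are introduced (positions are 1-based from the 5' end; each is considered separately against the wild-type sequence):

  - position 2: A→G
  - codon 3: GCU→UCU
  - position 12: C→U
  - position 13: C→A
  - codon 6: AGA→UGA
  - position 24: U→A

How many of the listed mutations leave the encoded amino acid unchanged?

Codon 1: GAG (Glu) → GGG (Gly) — missense.
Codon 3: GCU (Ala) → UCU (Ser) — missense.
Codon 4: GAC (Asp) → GAU (Asp) — synonymous.
Codon 5: CAU (His) → AAU (Asn) — missense.
Codon 6: AGA (Arg) → UGA (Stop) — nonsense.
Codon 8: CUU (Leu) → CUA (Leu) — synonymous.
Synonymous: 2 of 6.

2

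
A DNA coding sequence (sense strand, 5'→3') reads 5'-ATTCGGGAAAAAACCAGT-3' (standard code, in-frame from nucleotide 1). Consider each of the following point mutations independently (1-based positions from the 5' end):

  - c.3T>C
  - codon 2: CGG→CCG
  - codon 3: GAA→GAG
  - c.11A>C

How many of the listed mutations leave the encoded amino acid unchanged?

Codon 1: ATT (Ile) → ATC (Ile) — synonymous.
Codon 2: CGG (Arg) → CCG (Pro) — missense.
Codon 3: GAA (Glu) → GAG (Glu) — synonymous.
Codon 4: AAA (Lys) → ACA (Thr) — missense.
Synonymous: 2 of 4.

2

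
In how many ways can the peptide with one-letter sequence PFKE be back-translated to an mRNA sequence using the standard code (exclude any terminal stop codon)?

32

Pro: 4 codons.
Phe: 2 codons.
Lys: 2 codons.
Glu: 2 codons.
4 × 2 × 2 × 2 = 32.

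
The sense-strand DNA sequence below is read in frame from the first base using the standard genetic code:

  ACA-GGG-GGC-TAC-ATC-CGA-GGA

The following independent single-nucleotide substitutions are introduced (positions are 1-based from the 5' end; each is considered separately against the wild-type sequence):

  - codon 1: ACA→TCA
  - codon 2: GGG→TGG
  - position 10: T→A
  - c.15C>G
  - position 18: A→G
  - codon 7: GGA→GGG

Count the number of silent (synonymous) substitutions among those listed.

Codon 1: ACA (Thr) → TCA (Ser) — missense.
Codon 2: GGG (Gly) → TGG (Trp) — missense.
Codon 4: TAC (Tyr) → AAC (Asn) — missense.
Codon 5: ATC (Ile) → ATG (Met) — missense.
Codon 6: CGA (Arg) → CGG (Arg) — synonymous.
Codon 7: GGA (Gly) → GGG (Gly) — synonymous.
Synonymous: 2 of 6.

2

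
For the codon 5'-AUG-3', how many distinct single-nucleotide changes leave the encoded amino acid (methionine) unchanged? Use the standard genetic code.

0

Position 1: none → 0 synonymous.
Position 2: none → 0 synonymous.
Position 3: none → 0 synonymous.
Total: 0 + 0 + 0 = 0.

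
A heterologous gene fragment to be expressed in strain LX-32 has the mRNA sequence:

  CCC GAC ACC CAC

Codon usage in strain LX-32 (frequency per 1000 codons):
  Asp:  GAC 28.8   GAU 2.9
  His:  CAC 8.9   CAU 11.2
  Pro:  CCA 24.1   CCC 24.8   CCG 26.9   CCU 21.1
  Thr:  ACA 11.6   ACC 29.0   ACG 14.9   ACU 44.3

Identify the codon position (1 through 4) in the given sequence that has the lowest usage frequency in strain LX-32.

Codon 1 CCC (Pro): 24.8 per 1000.
Codon 2 GAC (Asp): 28.8 per 1000.
Codon 3 ACC (Thr): 29.0 per 1000.
Codon 4 CAC (His): 8.9 per 1000.
Lowest frequency is 8.9 at codon 4.

4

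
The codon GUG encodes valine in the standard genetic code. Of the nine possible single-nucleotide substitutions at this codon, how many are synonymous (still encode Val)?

Position 1: none → 0 synonymous.
Position 2: none → 0 synonymous.
Position 3: GUU, GUC, GUA → 3 synonymous.
Total: 0 + 0 + 3 = 3.

3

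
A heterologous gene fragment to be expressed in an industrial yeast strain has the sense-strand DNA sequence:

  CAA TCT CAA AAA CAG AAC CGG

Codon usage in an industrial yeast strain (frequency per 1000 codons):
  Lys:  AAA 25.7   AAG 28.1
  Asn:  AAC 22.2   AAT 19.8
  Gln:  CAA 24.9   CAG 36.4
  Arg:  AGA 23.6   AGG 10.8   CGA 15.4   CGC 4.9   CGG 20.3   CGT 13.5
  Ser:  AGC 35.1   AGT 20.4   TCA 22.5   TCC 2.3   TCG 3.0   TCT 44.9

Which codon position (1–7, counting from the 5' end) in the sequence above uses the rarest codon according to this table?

Codon 1 CAA (Gln): 24.9 per 1000.
Codon 2 TCT (Ser): 44.9 per 1000.
Codon 3 CAA (Gln): 24.9 per 1000.
Codon 4 AAA (Lys): 25.7 per 1000.
Codon 5 CAG (Gln): 36.4 per 1000.
Codon 6 AAC (Asn): 22.2 per 1000.
Codon 7 CGG (Arg): 20.3 per 1000.
Lowest frequency is 20.3 at codon 7.

7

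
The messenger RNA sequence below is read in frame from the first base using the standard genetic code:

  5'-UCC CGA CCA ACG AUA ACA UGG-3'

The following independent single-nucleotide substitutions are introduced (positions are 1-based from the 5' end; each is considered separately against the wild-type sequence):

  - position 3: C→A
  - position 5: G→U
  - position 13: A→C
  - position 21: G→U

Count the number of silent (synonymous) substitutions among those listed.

1

Codon 1: UCC (Ser) → UCA (Ser) — synonymous.
Codon 2: CGA (Arg) → CUA (Leu) — missense.
Codon 5: AUA (Ile) → CUA (Leu) — missense.
Codon 7: UGG (Trp) → UGU (Cys) — missense.
Synonymous: 1 of 4.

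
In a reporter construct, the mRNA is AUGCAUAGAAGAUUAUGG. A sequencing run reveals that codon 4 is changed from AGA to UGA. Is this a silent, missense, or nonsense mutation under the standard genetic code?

Position 10 falls in codon 4: AGA → Arg.
After the substitution the codon is UGA → Stop.
The new codon is a stop codon, so this is a nonsense mutation.

nonsense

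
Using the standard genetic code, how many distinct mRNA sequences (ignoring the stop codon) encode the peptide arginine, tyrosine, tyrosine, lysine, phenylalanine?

96

Arg: 6 codons.
Tyr: 2 codons.
Tyr: 2 codons.
Lys: 2 codons.
Phe: 2 codons.
6 × 2 × 2 × 2 × 2 = 96.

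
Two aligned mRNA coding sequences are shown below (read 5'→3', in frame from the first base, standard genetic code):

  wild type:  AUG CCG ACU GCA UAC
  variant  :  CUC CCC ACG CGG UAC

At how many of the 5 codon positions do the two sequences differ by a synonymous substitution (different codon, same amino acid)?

Codon 1: AUG Met / CUC Leu — nonsynonymous.
Codon 2: CCG Pro / CCC Pro — synonymous.
Codon 3: ACU Thr / ACG Thr — synonymous.
Codon 4: GCA Ala / CGG Arg — nonsynonymous.
Codon 5: UAC Tyr / UAC Tyr — identical.
Synonymous differences: 2.

2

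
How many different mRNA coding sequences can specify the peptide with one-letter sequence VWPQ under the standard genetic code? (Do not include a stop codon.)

32

Val: 4 codons.
Trp: 1 codon.
Pro: 4 codons.
Gln: 2 codons.
4 × 1 × 4 × 2 = 32.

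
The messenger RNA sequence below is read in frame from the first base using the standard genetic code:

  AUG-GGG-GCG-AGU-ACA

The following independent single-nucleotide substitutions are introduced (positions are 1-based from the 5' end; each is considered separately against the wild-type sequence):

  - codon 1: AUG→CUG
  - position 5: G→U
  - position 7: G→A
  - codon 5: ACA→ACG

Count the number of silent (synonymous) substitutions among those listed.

Codon 1: AUG (Met) → CUG (Leu) — missense.
Codon 2: GGG (Gly) → GUG (Val) — missense.
Codon 3: GCG (Ala) → ACG (Thr) — missense.
Codon 5: ACA (Thr) → ACG (Thr) — synonymous.
Synonymous: 1 of 4.

1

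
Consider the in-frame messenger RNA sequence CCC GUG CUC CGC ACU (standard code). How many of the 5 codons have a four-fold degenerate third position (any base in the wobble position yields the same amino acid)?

5

Codon 1 CCC (Pro): third position 4-fold.
Codon 2 GUG (Val): third position 4-fold.
Codon 3 CUC (Leu): third position 4-fold.
Codon 4 CGC (Arg): third position 4-fold.
Codon 5 ACU (Thr): third position 4-fold.
Four-fold degenerate third positions: 5.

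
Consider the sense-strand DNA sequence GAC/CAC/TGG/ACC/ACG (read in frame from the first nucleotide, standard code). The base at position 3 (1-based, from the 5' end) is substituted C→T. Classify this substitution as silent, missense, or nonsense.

silent

Position 3 falls in codon 1: GAC → Asp.
After the substitution the codon is GAT → Asp.
Both encode Asp, so the change is synonymous.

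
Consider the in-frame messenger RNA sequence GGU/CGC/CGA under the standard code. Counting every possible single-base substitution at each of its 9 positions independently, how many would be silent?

Codon 1 (GGU, Gly): 3 synonymous substitutions.
Codon 2 (CGC, Arg): 3 synonymous substitutions.
Codon 3 (CGA, Arg): 4 synonymous substitutions.
Total: 3 + 3 + 4 = 10.

10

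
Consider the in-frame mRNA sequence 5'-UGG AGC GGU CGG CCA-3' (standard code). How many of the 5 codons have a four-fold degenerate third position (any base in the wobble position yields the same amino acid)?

3

Codon 1 UGG (Trp): third position 1-fold.
Codon 2 AGC (Ser): third position 2-fold.
Codon 3 GGU (Gly): third position 4-fold.
Codon 4 CGG (Arg): third position 4-fold.
Codon 5 CCA (Pro): third position 4-fold.
Four-fold degenerate third positions: 3.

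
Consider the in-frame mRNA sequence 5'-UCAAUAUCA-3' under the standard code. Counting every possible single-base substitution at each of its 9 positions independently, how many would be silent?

Codon 1 (UCA, Ser): 3 synonymous substitutions.
Codon 2 (AUA, Ile): 2 synonymous substitutions.
Codon 3 (UCA, Ser): 3 synonymous substitutions.
Total: 3 + 2 + 3 = 8.

8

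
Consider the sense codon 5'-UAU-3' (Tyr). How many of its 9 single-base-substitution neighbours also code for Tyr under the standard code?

Position 1: none → 0 synonymous.
Position 2: none → 0 synonymous.
Position 3: UAC → 1 synonymous.
Total: 0 + 0 + 1 = 1.

1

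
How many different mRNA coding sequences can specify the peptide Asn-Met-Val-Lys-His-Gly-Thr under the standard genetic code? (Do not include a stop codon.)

512

Asn: 2 codons.
Met: 1 codon.
Val: 4 codons.
Lys: 2 codons.
His: 2 codons.
Gly: 4 codons.
Thr: 4 codons.
2 × 1 × 4 × 2 × 2 × 4 × 4 = 512.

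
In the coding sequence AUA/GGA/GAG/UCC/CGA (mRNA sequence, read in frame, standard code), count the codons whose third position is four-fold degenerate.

3

Codon 1 AUA (Ile): third position 3-fold.
Codon 2 GGA (Gly): third position 4-fold.
Codon 3 GAG (Glu): third position 2-fold.
Codon 4 UCC (Ser): third position 4-fold.
Codon 5 CGA (Arg): third position 4-fold.
Four-fold degenerate third positions: 3.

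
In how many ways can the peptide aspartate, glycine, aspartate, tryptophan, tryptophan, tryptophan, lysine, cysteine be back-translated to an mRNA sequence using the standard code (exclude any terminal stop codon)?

64

Asp: 2 codons.
Gly: 4 codons.
Asp: 2 codons.
Trp: 1 codon.
Trp: 1 codon.
Trp: 1 codon.
Lys: 2 codons.
Cys: 2 codons.
2 × 4 × 2 × 1 × 1 × 1 × 2 × 2 = 64.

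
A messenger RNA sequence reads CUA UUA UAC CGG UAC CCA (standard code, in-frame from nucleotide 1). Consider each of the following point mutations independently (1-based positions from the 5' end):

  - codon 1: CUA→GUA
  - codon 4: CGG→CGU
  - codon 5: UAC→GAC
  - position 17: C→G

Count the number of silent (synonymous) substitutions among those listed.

Codon 1: CUA (Leu) → GUA (Val) — missense.
Codon 4: CGG (Arg) → CGU (Arg) — synonymous.
Codon 5: UAC (Tyr) → GAC (Asp) — missense.
Codon 6: CCA (Pro) → CGA (Arg) — missense.
Synonymous: 1 of 4.

1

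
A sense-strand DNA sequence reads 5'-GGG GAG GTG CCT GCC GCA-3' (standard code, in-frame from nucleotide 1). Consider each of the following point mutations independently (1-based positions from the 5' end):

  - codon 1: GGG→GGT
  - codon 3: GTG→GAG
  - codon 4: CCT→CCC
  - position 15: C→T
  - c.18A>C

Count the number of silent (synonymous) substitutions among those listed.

Codon 1: GGG (Gly) → GGT (Gly) — synonymous.
Codon 3: GTG (Val) → GAG (Glu) — missense.
Codon 4: CCT (Pro) → CCC (Pro) — synonymous.
Codon 5: GCC (Ala) → GCT (Ala) — synonymous.
Codon 6: GCA (Ala) → GCC (Ala) — synonymous.
Synonymous: 4 of 5.

4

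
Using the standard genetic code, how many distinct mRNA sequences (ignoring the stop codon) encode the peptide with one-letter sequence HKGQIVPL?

His: 2 codons.
Lys: 2 codons.
Gly: 4 codons.
Gln: 2 codons.
Ile: 3 codons.
Val: 4 codons.
Pro: 4 codons.
Leu: 6 codons.
2 × 2 × 4 × 2 × 3 × 4 × 4 × 6 = 9216.

9216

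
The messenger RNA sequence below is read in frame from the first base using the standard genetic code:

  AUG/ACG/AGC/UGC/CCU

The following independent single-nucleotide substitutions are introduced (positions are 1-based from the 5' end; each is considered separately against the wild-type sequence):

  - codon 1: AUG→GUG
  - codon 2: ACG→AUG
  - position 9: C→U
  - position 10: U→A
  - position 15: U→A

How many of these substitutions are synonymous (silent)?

Codon 1: AUG (Met) → GUG (Val) — missense.
Codon 2: ACG (Thr) → AUG (Met) — missense.
Codon 3: AGC (Ser) → AGU (Ser) — synonymous.
Codon 4: UGC (Cys) → AGC (Ser) — missense.
Codon 5: CCU (Pro) → CCA (Pro) — synonymous.
Synonymous: 2 of 5.

2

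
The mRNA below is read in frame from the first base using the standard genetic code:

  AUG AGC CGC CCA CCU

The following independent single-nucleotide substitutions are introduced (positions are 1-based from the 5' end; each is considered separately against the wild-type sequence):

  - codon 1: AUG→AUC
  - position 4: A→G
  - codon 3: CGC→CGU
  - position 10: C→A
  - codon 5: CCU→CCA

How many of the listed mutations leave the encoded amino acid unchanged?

Codon 1: AUG (Met) → AUC (Ile) — missense.
Codon 2: AGC (Ser) → GGC (Gly) — missense.
Codon 3: CGC (Arg) → CGU (Arg) — synonymous.
Codon 4: CCA (Pro) → ACA (Thr) — missense.
Codon 5: CCU (Pro) → CCA (Pro) — synonymous.
Synonymous: 2 of 5.

2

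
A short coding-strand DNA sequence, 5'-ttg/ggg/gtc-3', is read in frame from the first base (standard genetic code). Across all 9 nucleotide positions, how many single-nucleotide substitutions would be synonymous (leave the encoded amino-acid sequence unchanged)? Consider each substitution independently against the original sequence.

8

Codon 1 (TTG, Leu): 2 synonymous substitutions.
Codon 2 (GGG, Gly): 3 synonymous substitutions.
Codon 3 (GTC, Val): 3 synonymous substitutions.
Total: 2 + 3 + 3 = 8.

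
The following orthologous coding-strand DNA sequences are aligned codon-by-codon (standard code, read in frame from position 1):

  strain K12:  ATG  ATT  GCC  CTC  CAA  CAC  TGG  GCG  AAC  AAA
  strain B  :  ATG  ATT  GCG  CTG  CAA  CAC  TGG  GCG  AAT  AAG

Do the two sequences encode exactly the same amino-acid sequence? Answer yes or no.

Codon 1: ATG Met / ATG Met — identical.
Codon 2: ATT Ile / ATT Ile — identical.
Codon 3: GCC Ala / GCG Ala — synonymous.
Codon 4: CTC Leu / CTG Leu — synonymous.
Codon 5: CAA Gln / CAA Gln — identical.
Codon 6: CAC His / CAC His — identical.
Codon 7: TGG Trp / TGG Trp — identical.
Codon 8: GCG Ala / GCG Ala — identical.
Codon 9: AAC Asn / AAT Asn — synonymous.
Codon 10: AAA Lys / AAG Lys — synonymous.
Nonsynonymous differences: 0 → same protein.

yes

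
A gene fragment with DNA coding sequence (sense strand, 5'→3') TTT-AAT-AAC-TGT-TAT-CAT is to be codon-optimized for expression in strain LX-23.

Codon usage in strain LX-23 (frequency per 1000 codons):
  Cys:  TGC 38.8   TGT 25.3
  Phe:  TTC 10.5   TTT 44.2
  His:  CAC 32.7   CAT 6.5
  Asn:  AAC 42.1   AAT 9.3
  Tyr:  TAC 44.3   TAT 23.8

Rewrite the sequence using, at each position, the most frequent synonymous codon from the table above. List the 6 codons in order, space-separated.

TTT AAC AAC TGC TAC CAC

Codon 1 (Phe): best is TTT at 44.2.
Codon 2 (Asn): best is AAC at 42.1.
Codon 3 (Asn): best is AAC at 42.1.
Codon 4 (Cys): best is TGC at 38.8.
Codon 5 (Tyr): best is TAC at 44.3.
Codon 6 (His): best is CAC at 32.7.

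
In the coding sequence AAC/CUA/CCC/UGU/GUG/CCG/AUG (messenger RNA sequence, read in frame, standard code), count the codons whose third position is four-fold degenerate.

Codon 1 AAC (Asn): third position 2-fold.
Codon 2 CUA (Leu): third position 4-fold.
Codon 3 CCC (Pro): third position 4-fold.
Codon 4 UGU (Cys): third position 2-fold.
Codon 5 GUG (Val): third position 4-fold.
Codon 6 CCG (Pro): third position 4-fold.
Codon 7 AUG (Met): third position 1-fold.
Four-fold degenerate third positions: 4.

4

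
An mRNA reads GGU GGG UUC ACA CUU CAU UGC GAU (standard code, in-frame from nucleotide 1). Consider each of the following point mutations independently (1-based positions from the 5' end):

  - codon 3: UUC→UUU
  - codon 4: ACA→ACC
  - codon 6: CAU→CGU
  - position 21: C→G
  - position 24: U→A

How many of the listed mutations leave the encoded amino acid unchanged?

Codon 3: UUC (Phe) → UUU (Phe) — synonymous.
Codon 4: ACA (Thr) → ACC (Thr) — synonymous.
Codon 6: CAU (His) → CGU (Arg) — missense.
Codon 7: UGC (Cys) → UGG (Trp) — missense.
Codon 8: GAU (Asp) → GAA (Glu) — missense.
Synonymous: 2 of 5.

2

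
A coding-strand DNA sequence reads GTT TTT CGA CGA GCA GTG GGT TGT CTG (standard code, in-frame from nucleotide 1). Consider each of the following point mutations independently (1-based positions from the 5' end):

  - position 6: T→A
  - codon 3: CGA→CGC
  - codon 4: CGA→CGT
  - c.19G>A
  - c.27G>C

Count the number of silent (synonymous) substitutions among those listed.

Codon 2: TTT (Phe) → TTA (Leu) — missense.
Codon 3: CGA (Arg) → CGC (Arg) — synonymous.
Codon 4: CGA (Arg) → CGT (Arg) — synonymous.
Codon 7: GGT (Gly) → AGT (Ser) — missense.
Codon 9: CTG (Leu) → CTC (Leu) — synonymous.
Synonymous: 3 of 5.

3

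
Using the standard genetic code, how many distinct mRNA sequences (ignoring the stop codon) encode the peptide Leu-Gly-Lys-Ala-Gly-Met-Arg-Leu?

Leu: 6 codons.
Gly: 4 codons.
Lys: 2 codons.
Ala: 4 codons.
Gly: 4 codons.
Met: 1 codon.
Arg: 6 codons.
Leu: 6 codons.
6 × 4 × 2 × 4 × 4 × 1 × 6 × 6 = 27648.

27648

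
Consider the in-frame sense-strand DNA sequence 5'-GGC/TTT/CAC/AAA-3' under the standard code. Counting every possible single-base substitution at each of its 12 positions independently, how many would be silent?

6

Codon 1 (GGC, Gly): 3 synonymous substitutions.
Codon 2 (TTT, Phe): 1 synonymous substitution.
Codon 3 (CAC, His): 1 synonymous substitution.
Codon 4 (AAA, Lys): 1 synonymous substitution.
Total: 3 + 1 + 1 + 1 = 6.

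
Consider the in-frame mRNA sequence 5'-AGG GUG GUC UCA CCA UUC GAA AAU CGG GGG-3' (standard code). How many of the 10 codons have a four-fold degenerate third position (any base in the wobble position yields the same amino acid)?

Codon 1 AGG (Arg): third position 2-fold.
Codon 2 GUG (Val): third position 4-fold.
Codon 3 GUC (Val): third position 4-fold.
Codon 4 UCA (Ser): third position 4-fold.
Codon 5 CCA (Pro): third position 4-fold.
Codon 6 UUC (Phe): third position 2-fold.
Codon 7 GAA (Glu): third position 2-fold.
Codon 8 AAU (Asn): third position 2-fold.
Codon 9 CGG (Arg): third position 4-fold.
Codon 10 GGG (Gly): third position 4-fold.
Four-fold degenerate third positions: 6.

6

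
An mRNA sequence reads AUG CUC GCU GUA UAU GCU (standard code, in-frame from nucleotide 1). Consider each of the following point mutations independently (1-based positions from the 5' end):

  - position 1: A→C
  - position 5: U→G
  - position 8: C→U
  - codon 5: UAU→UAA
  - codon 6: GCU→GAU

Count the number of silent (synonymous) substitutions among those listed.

0

Codon 1: AUG (Met) → CUG (Leu) — missense.
Codon 2: CUC (Leu) → CGC (Arg) — missense.
Codon 3: GCU (Ala) → GUU (Val) — missense.
Codon 5: UAU (Tyr) → UAA (Stop) — nonsense.
Codon 6: GCU (Ala) → GAU (Asp) — missense.
Synonymous: 0 of 5.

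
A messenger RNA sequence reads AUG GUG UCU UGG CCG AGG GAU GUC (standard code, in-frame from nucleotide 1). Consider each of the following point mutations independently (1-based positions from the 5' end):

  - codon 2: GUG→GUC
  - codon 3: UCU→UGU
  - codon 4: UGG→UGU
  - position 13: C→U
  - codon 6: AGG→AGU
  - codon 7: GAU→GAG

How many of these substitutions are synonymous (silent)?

Codon 2: GUG (Val) → GUC (Val) — synonymous.
Codon 3: UCU (Ser) → UGU (Cys) — missense.
Codon 4: UGG (Trp) → UGU (Cys) — missense.
Codon 5: CCG (Pro) → UCG (Ser) — missense.
Codon 6: AGG (Arg) → AGU (Ser) — missense.
Codon 7: GAU (Asp) → GAG (Glu) — missense.
Synonymous: 1 of 6.

1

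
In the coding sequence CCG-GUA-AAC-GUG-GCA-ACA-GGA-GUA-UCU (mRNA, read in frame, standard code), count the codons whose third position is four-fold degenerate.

Codon 1 CCG (Pro): third position 4-fold.
Codon 2 GUA (Val): third position 4-fold.
Codon 3 AAC (Asn): third position 2-fold.
Codon 4 GUG (Val): third position 4-fold.
Codon 5 GCA (Ala): third position 4-fold.
Codon 6 ACA (Thr): third position 4-fold.
Codon 7 GGA (Gly): third position 4-fold.
Codon 8 GUA (Val): third position 4-fold.
Codon 9 UCU (Ser): third position 4-fold.
Four-fold degenerate third positions: 8.

8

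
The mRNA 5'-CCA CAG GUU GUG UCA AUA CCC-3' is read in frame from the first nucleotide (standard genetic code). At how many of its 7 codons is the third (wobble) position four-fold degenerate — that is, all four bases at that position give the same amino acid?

Codon 1 CCA (Pro): third position 4-fold.
Codon 2 CAG (Gln): third position 2-fold.
Codon 3 GUU (Val): third position 4-fold.
Codon 4 GUG (Val): third position 4-fold.
Codon 5 UCA (Ser): third position 4-fold.
Codon 6 AUA (Ile): third position 3-fold.
Codon 7 CCC (Pro): third position 4-fold.
Four-fold degenerate third positions: 5.

5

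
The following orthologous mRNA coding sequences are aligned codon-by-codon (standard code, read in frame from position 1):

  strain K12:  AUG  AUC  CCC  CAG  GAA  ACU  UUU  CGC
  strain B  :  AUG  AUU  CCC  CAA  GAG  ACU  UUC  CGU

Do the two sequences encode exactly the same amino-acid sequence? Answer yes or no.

yes

Codon 1: AUG Met / AUG Met — identical.
Codon 2: AUC Ile / AUU Ile — synonymous.
Codon 3: CCC Pro / CCC Pro — identical.
Codon 4: CAG Gln / CAA Gln — synonymous.
Codon 5: GAA Glu / GAG Glu — synonymous.
Codon 6: ACU Thr / ACU Thr — identical.
Codon 7: UUU Phe / UUC Phe — synonymous.
Codon 8: CGC Arg / CGU Arg — synonymous.
Nonsynonymous differences: 0 → same protein.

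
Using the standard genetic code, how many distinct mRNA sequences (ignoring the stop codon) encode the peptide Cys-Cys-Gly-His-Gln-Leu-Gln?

768

Cys: 2 codons.
Cys: 2 codons.
Gly: 4 codons.
His: 2 codons.
Gln: 2 codons.
Leu: 6 codons.
Gln: 2 codons.
2 × 2 × 4 × 2 × 2 × 6 × 2 = 768.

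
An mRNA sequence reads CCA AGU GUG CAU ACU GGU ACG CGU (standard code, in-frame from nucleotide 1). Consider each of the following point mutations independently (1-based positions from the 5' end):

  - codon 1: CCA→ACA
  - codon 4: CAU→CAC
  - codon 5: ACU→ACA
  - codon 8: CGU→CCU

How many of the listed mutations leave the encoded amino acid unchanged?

2

Codon 1: CCA (Pro) → ACA (Thr) — missense.
Codon 4: CAU (His) → CAC (His) — synonymous.
Codon 5: ACU (Thr) → ACA (Thr) — synonymous.
Codon 8: CGU (Arg) → CCU (Pro) — missense.
Synonymous: 2 of 4.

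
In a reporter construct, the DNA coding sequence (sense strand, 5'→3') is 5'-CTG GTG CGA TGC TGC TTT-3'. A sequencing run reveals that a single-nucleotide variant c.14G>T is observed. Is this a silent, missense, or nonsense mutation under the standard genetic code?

Position 14 falls in codon 5: TGC → Cys.
After the substitution the codon is TTC → Phe.
Cys ≠ Phe, so this is a missense mutation.

missense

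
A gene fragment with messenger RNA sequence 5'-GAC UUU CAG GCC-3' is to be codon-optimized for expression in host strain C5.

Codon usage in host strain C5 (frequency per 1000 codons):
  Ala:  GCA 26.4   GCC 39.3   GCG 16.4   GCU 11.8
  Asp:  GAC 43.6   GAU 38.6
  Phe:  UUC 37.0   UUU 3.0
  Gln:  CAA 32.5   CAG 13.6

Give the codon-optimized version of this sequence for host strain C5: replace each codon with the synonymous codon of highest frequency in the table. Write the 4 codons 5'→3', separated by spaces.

GAC UUC CAA GCC

Codon 1 (Asp): best is GAC at 43.6.
Codon 2 (Phe): best is UUC at 37.0.
Codon 3 (Gln): best is CAA at 32.5.
Codon 4 (Ala): best is GCC at 39.3.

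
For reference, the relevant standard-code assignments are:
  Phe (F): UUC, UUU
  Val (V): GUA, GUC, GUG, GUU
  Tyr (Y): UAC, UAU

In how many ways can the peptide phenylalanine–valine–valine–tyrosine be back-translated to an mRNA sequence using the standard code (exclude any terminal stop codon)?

Phe: 2 codons.
Val: 4 codons.
Val: 4 codons.
Tyr: 2 codons.
2 × 4 × 4 × 2 = 64.

64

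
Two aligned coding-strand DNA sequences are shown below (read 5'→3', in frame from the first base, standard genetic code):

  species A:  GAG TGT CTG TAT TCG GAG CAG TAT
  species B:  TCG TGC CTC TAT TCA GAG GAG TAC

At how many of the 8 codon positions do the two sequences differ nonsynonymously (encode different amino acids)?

Codon 1: GAG Glu / TCG Ser — nonsynonymous.
Codon 2: TGT Cys / TGC Cys — synonymous.
Codon 3: CTG Leu / CTC Leu — synonymous.
Codon 4: TAT Tyr / TAT Tyr — identical.
Codon 5: TCG Ser / TCA Ser — synonymous.
Codon 6: GAG Glu / GAG Glu — identical.
Codon 7: CAG Gln / GAG Glu — nonsynonymous.
Codon 8: TAT Tyr / TAC Tyr — synonymous.
Nonsynonymous differences: 2.

2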